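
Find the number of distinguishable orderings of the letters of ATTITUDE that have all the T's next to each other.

Treat the 3 copies of T as a single block. The multiset to arrange is then {TTT, A, D, E, I, U}, 6 items in all.
All 6 items are distinct, so there are (6)! = 720 arrangements.

720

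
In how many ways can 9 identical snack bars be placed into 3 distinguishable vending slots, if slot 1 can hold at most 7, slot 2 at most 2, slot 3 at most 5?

15

Ignoring the caps, the number of non-negative solutions to x_1+…+x_3 = 9 is C(11,2) = 55.
Subtract solutions that violate a single cap (substitute x_i' = x_i − (cap_i+1)): x_1 ≥ 8 gives C(3,2) = 3; x_2 ≥ 3 gives C(8,2) = 28; x_3 ≥ 6 gives C(5,2) = 10. Together 41.
Add back pairs where two caps are both exceeded: 0 + 0 + 1 = 1.
By inclusion–exclusion the count is 55 − 41 + 1 = 15.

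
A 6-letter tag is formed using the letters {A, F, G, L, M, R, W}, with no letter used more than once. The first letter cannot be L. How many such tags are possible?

The first letter has 7−1 = 6 choices (anything except L).
The remaining 5 letters are filled from the other 6 symbols without repetition: 6 × 5 × 4 × 3 × 2 = 720.
Total: 6 × 720 = 4320.

4320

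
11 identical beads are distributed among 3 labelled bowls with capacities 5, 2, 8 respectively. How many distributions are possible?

12

By stars and bars, unrestricted non-negative solutions to x_1+…+x_3 = 11 number C(11+2,2) = 78.
Subtract solutions that violate a single cap (substitute x_i' = x_i − (cap_i+1)): x_1 ≥ 6 gives C(7,2) = 21; x_2 ≥ 3 gives C(10,2) = 45; x_3 ≥ 9 gives C(4,2) = 6. Together 72.
Add back pairs where two caps are both exceeded: 6 + 0 + 0 = 6.
By inclusion–exclusion the count is 78 − 72 + 6 = 12.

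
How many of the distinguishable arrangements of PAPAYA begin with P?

20

Fix P in the first position and arrange the remaining 5 letters.
Those 5 letters have A appearing 3 times, giving (5)!/(3!) = 20.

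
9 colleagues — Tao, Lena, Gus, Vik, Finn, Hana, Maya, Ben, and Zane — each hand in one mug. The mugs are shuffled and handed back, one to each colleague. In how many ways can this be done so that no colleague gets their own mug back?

133496

This is the derangement count D_9: permutations of 9 items with no fixed point.
By inclusion–exclusion this is Σ_{j=0}^{9} (−1)^j C(9,j)·(9−j)!.
Computing: 362880 − 362880 + 181440 − 60480 + 15120 − 3024 + 504 − 72 + 9 − 1 = 133496.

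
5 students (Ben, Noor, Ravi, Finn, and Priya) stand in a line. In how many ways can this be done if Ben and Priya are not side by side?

There are 5! = 120 arrangements in all. If Ben and Priya are adjacent, merging them into one block gives 2·(4)! = 48 arrangements.
Complementary counting: 120 − 48 = 72.

72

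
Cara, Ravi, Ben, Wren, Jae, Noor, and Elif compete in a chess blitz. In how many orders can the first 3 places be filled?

There are 7 choices for 1st place, 6 for 2nd, and 5 for 3rd.
That gives 7 × 6 × 5 = 210.

210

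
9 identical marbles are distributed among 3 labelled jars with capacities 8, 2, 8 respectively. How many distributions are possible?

25

By stars and bars, unrestricted non-negative solutions to x_1+…+x_3 = 9 number C(9+2,2) = 55.
Subtract solutions that violate a single cap (substitute x_i' = x_i − (cap_i+1)): x_1 ≥ 9 gives C(2,2) = 1; x_2 ≥ 3 gives C(8,2) = 28; x_3 ≥ 9 gives C(2,2) = 1. Together 30.
No two caps can be exceeded simultaneously, so the pair terms are all 0.
By inclusion–exclusion the count is 55 − 30 + 0 = 25.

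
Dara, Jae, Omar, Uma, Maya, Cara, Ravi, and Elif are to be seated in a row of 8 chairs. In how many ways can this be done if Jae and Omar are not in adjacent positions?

Of the 8! = 40320 arrangements, those with Jae and Omar adjacent number 2 × 7! = 10080 (treat the pair as a block with 2 internal orders).
Complementary counting: 40320 − 10080 = 30240.

30240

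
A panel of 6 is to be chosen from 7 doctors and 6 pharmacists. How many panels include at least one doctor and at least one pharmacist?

1708

Total 6-person selections from all 13: C(13,6) = 1716.
Subtract selections that omit an entire group: no doctors → C(6,6) = 1; no pharmacists → C(7,6) = 7.
Both groups omitted at once is impossible, so 1716 − 8 = 1708.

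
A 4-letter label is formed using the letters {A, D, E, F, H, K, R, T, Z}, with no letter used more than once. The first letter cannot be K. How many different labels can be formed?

The first letter has 9−1 = 8 choices (anything except K).
The remaining 3 letters are filled from the other 8 symbols without repetition: 8 × 7 × 6 = 336.
Total: 8 × 336 = 2688.

2688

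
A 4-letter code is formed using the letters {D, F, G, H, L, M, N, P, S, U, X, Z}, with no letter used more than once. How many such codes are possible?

Choose and order 4 of the 12 symbols: the first letter has 12 options, the next 11, then 10, 9.
12 × 11 × 10 × 9 = 11880.

11880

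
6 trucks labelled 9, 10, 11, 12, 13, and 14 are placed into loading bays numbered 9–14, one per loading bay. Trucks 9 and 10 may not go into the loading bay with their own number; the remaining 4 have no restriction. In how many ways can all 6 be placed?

Let Aᵢ (for i ∈ {9, 10}) be the placements that put truck i in its forbidden loading bay. Any j of these fix j positions, leaving (6−j)! ways to fill the rest, and there are C(2,j) ways to pick which j.
By inclusion–exclusion, the number of valid placements is Σ_{j=0}^{2} (−1)^j C(2,j)·(6−j)!.
Computing: 720 − 240 + 24 = 504.

504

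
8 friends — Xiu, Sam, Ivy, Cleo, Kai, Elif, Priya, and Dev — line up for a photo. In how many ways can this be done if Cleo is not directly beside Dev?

30240

There are 8! = 40320 arrangements in all. If Cleo and Dev are adjacent, merging them into one block gives 2·(7)! = 10080 arrangements.
So 40320 − 10080 = 30240 arrangements keep them apart.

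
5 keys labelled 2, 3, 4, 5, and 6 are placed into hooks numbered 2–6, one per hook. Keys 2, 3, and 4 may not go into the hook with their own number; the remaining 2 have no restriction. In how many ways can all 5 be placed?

Let Aᵢ (for i ∈ {2, 3, 4}) be the placements that put key i in its forbidden hook. Any j of these fix j positions, leaving (5−j)! ways to fill the rest, and there are C(3,j) ways to pick which j.
By inclusion–exclusion, the number of valid placements is Σ_{j=0}^{3} (−1)^j C(3,j)·(5−j)!.
Computing: 120 − 72 + 18 − 2 = 64.

64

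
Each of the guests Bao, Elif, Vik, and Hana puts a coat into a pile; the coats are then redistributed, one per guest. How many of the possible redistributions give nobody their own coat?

This is the derangement count D_4: permutations of 4 items with no fixed point.
By inclusion–exclusion this is Σ_{j=0}^{4} (−1)^j C(4,j)·(4−j)!.
Computing: 24 − 24 + 12 − 4 + 1 = 9.

9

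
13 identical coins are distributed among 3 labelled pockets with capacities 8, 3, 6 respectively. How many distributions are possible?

14

Ignoring the caps, the number of non-negative solutions to x_1+…+x_3 = 13 is C(15,2) = 105.
Subtract solutions that violate a single cap (substitute x_i' = x_i − (cap_i+1)): x_1 ≥ 9 gives C(6,2) = 15; x_2 ≥ 4 gives C(11,2) = 55; x_3 ≥ 7 gives C(8,2) = 28. Together 98.
Add back pairs where two caps are both exceeded: 1 + 0 + 6 = 7.
By inclusion–exclusion the count is 105 − 98 + 7 = 14.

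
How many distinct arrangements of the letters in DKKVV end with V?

12

With the last slot taken by V, it remains to arrange the other 4 letters (DKKV).
Those 4 letters have K appearing twice, giving (4)!/(2!) = 12.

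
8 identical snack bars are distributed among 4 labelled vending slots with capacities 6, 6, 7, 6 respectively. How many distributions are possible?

152

By stars and bars, unrestricted non-negative solutions to x_1+…+x_4 = 8 number C(8+3,3) = 165.
Subtract solutions that violate a single cap (substitute x_i' = x_i − (cap_i+1)): x_1 ≥ 7 gives C(4,3) = 4; x_2 ≥ 7 gives C(4,3) = 4; x_3 ≥ 8 gives C(3,3) = 1; x_4 ≥ 7 gives C(4,3) = 4. Together 13.
No two caps can be exceeded simultaneously, so the pair terms are all 0.
By inclusion–exclusion the count is 165 − 13 + 0 = 152.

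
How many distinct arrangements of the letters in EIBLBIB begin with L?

60

Fix L in the first position and arrange the remaining 6 letters.
Those 6 letters have B appearing 3 times and I appearing twice, giving (6)!/(3!·2!) = 60.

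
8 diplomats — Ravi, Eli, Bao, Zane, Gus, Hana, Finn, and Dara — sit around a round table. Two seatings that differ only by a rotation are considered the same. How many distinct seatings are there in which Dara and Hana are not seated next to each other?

All circular seatings of 8 people number (7)! = 5040.
Those with Dara next to Hana: fuse the pair into one unit and seat 7 units around a circle — 2·(6)! = 1440.
Subtracting, 5040 − 1440 = 3600.

3600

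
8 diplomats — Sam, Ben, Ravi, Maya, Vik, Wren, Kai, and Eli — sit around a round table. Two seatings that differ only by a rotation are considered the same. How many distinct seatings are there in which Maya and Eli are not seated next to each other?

3600

All circular seatings of 8 people number (7)! = 5040.
Those with Maya next to Eli: fuse the pair into one unit and seat 7 units around a circle — 2·(6)! = 1440.
Subtracting, 5040 − 1440 = 3600.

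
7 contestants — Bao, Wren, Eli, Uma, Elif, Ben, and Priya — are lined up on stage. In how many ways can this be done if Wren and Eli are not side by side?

There are 7! = 5040 arrangements in all. If Wren and Eli are adjacent, merging them into one block gives 2·(6)! = 1440 arrangements.
So 5040 − 1440 = 3600 arrangements keep them apart.

3600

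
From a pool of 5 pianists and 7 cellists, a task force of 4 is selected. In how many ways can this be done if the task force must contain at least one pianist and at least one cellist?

With no constraint there are C(12,4) = 495 possible selections.
Selections missing a whole group: no pianists → C(7,4) = 35; no cellists → C(5,4) = 5.
Both groups omitted at once is impossible, so 495 − 40 = 455.

455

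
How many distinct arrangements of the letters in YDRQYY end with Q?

Fix Q in the last position and arrange the remaining 5 letters.
Those 5 letters have Y appearing 3 times, giving (5)!/(3!) = 20.

20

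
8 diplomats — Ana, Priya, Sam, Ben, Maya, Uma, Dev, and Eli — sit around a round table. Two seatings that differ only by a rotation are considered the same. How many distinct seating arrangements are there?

5040

Seat Ana anywhere (absorbing the rotational symmetry), then permute the other 7: (7)! = 5040.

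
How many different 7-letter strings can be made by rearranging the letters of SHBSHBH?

210

SHBSHBH has 7 letters with B appearing twice, H appearing 3 times, and S appearing twice.
The number of distinct arrangements is 7!/(3!·2!·2!) = 5040/24 = 210.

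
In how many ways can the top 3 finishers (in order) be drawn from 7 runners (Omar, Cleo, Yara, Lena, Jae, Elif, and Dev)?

210

This is an ordered selection of 3 from 7: P(7,3).
That gives 7 × 6 × 5 = 210.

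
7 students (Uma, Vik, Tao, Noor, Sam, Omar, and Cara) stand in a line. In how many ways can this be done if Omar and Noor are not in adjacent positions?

Of the 7! = 5040 arrangements, those with Omar and Noor adjacent number 2 × 6! = 1440 (treat the pair as a block with 2 internal orders).
Complementary counting: 5040 − 1440 = 3600.

3600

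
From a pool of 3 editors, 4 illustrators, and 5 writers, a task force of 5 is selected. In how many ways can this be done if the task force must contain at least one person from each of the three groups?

With no constraint there are C(12,5) = 792 possible selections.
Selections missing a whole group: no editors → C(9,5) = 126; no illustrators → C(8,5) = 56; no writers → C(7,5) = 21.
Add back selections omitting two groups (i.e. drawn from a single group): C(3,5) + C(4,5) + C(5,5) = 1.
By inclusion–exclusion: 792 − 203 + 1 = 590.

590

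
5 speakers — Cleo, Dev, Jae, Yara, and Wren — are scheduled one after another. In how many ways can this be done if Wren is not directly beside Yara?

72

Of the 5! = 120 arrangements, those with Wren and Yara adjacent number 2 × 4! = 48 (treat the pair as a block with 2 internal orders).
So 120 − 48 = 72 arrangements keep them apart.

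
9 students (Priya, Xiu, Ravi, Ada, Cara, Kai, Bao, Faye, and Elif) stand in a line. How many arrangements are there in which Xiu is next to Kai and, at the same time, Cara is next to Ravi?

Treat {Xiu,Kai} as one block (2 orders) and {Cara,Ravi} as another (2 orders).
That leaves 7 units to arrange: 2 × 2 × 7! = 4 × 5040 = 20160.

20160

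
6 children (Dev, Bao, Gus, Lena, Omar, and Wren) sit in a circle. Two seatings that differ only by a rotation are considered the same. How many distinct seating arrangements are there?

Fix one person's seat to break rotational symmetry; the remaining 5 people can be arranged in (5)! = 120 ways.

120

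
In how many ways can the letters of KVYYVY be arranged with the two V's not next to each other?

40

Total arrangements of KVYYVY: 6!/(3!·2!) = 60.
Arrangements with the V's together: treat VV as one letter, giving (5)!/(3!) = 20.
Subtracting, 60 − 20 = 40 arrangements keep the V's apart.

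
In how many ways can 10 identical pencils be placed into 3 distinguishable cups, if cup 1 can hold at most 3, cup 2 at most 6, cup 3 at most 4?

10

By stars and bars, unrestricted non-negative solutions to x_1+…+x_3 = 10 number C(10+2,2) = 66.
Subtract solutions that violate a single cap (substitute x_i' = x_i − (cap_i+1)): x_1 ≥ 4 gives C(8,2) = 28; x_2 ≥ 7 gives C(5,2) = 10; x_3 ≥ 5 gives C(7,2) = 21. Together 59.
Add back pairs where two caps are both exceeded: 0 + 3 + 0 = 3.
By inclusion–exclusion the count is 66 − 59 + 3 = 10.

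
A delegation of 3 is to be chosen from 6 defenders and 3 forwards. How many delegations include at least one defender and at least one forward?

63

Total 3-person selections from all 9: C(9,3) = 84.
Selections missing a whole group: no defenders → C(3,3) = 1; no forwards → C(6,3) = 20.
Both groups omitted at once is impossible, so 84 − 21 = 63.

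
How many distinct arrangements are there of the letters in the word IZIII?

5

The 5 letters of IZIII have repeats: I appearing 4 times.
The number of distinct arrangements is 5!/(4!) = 120/24 = 5.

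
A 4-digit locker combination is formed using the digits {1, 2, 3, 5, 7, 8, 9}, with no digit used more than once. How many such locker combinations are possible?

Choose and order 4 of the 7 symbols: the first digit has 7 options, the next 6, then 5, 4.
7 × 6 × 5 × 4 = 840.

840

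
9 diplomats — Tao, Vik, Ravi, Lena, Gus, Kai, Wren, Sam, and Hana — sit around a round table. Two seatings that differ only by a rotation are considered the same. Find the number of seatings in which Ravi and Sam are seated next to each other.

10080

Glue Ravi and Sam into a block (2 internal orders). Seating 8 units around a circle gives (7)! arrangements.
So 2 × (7)! = 2 × 5040 = 10080.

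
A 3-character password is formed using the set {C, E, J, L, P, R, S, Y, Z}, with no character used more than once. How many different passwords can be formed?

504

Choose and order 3 of the 9 symbols: the first character has 9 options, the next 8, then 7.
9 × 8 × 7 = 504.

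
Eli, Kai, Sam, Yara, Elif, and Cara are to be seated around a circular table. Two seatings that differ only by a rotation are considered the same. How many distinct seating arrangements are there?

120

Around a circle, 6 distinct people have 6!/6 = (5)! = 120 rotationally distinct seatings.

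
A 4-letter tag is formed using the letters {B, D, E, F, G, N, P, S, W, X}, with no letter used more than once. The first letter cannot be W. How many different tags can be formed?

The first letter has 10−1 = 9 choices (anything except W).
The remaining 3 letters are filled from the other 9 symbols without repetition: 9 × 8 × 7 = 504.
Total: 9 × 504 = 4536.

4536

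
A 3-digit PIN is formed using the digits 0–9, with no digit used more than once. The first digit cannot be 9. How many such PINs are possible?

The first digit has 10−1 = 9 choices (anything except 9).
The remaining 2 digits are filled from the other 9 symbols without repetition: 9 × 8 = 72.
Total: 9 × 72 = 648.

648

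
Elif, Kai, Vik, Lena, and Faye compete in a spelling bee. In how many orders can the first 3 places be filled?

60

There are 5 choices for 1st place, 4 for 2nd, and 3 for 3rd.
That gives 5 × 4 × 3 = 60.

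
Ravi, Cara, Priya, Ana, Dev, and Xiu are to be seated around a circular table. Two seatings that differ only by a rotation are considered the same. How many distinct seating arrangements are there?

120

Around a circle, 6 distinct people have 6!/6 = (5)! = 120 rotationally distinct seatings.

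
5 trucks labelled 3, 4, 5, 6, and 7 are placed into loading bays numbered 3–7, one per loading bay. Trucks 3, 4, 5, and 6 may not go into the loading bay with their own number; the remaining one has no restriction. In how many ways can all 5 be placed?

Let Aᵢ (for 3 ≤ i ≤ 6) be the placements that put truck i in its forbidden loading bay. Any j of these fix j positions, leaving (5−j)! ways to fill the rest, and there are C(4,j) ways to pick which j.
By inclusion–exclusion, the number of valid placements is Σ_{j=0}^{4} (−1)^j C(4,j)·(5−j)!.
Computing: 120 − 96 + 36 − 8 + 1 = 53.

53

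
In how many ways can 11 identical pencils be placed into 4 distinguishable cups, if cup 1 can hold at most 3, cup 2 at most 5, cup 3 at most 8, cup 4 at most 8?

Ignoring the caps, the number of non-negative solutions to x_1+…+x_4 = 11 is C(14,3) = 364.
Subtract solutions that violate a single cap (substitute x_i' = x_i − (cap_i+1)): x_1 ≥ 4 gives C(10,3) = 120; x_2 ≥ 6 gives C(8,3) = 56; x_3 ≥ 9 gives C(5,3) = 10; x_4 ≥ 9 gives C(5,3) = 10. Together 196.
Add back pairs where two caps are both exceeded: 4 + 0 + 0 + 0 + 0 + 0 = 4.
By inclusion–exclusion the count is 364 − 196 + 4 = 172.

172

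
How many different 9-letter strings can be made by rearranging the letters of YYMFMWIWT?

45360

Letter multiplicities in YYMFMWIWT: F×1, I×1, M×2, T×1, W×2, Y×2.
So there are 9! / (2!·2!·2!) = 45360 distinguishable arrangements.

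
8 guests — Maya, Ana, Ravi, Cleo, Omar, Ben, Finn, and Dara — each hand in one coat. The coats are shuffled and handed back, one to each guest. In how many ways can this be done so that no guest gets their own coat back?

Let Aᵢ be the assignments in which guest i gets their own coat. We want the size of the complement of A₁∪…∪A_8.
By inclusion–exclusion this is Σ_{j=0}^{8} (−1)^j C(8,j)·(8−j)!.
Computing: 40320 − 40320 + 20160 − 6720 + 1680 − 336 + 56 − 8 + 1 = 14833.

14833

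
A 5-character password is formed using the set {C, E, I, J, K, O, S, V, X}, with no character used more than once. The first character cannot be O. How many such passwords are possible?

The first character has 9−1 = 8 choices (anything except O).
The remaining 4 characters are filled from the other 8 symbols without repetition: 8 × 7 × 6 × 5 = 1680.
Total: 8 × 1680 = 13440.

13440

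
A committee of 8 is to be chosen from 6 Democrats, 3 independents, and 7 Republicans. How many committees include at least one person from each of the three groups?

11529

Unrestricted: C(16,8) = 12870 ways to pick any 8 of the 16.
Selections missing a whole group: no Democrats → C(10,8) = 45; no independents → C(13,8) = 1287; no Republicans → C(9,8) = 9.
Add back selections omitting two groups (i.e. drawn from a single group): C(6,8) + C(3,8) + C(7,8) = 0.
By inclusion–exclusion: 12870 − 1341 + 0 = 11529.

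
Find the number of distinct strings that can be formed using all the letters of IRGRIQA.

1260

The 7 letters of IRGRIQA have repeats: I appearing twice and R appearing twice.
So there are 7! / (2!·2!) = 1260 distinguishable arrangements.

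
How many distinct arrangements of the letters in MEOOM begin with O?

With the first slot taken by O, it remains to arrange the other 4 letters (MEOM).
Those 4 letters have M appearing twice, giving (4)!/(2!) = 12.

12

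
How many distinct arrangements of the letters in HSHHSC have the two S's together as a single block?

Treat the 2 copies of S as a single block. The multiset to arrange is then {SS, C, H, H, H}, 5 items in all.
That gives (5)!/(3!) = 20 arrangements.

20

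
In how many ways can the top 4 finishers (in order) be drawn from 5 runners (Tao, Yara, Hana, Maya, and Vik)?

There are 5 choices for 1st place, 4 for 2nd, and so on down to 2 for position 4.
That gives 5 × 4 × 3 × 2 = 120.

120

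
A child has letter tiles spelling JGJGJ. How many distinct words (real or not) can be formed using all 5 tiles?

Letter multiplicities in JGJGJ: G×2, J×3.
Dividing 5! = 120 by 3!·2! = 12 for the repeated letters gives 10.

10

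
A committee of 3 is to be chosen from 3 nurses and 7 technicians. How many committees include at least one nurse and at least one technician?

With no constraint there are C(10,3) = 120 possible selections.
Selections missing a whole group: no nurses → C(7,3) = 35; no technicians → C(3,3) = 1.
Both groups omitted at once is impossible, so 120 − 36 = 84.

84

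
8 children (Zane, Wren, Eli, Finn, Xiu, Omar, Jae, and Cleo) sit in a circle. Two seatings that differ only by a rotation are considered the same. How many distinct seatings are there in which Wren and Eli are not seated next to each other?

Without the restriction there are (7)! = 5040 seatings.
Those with Wren next to Eli: fuse the pair into one unit and seat 7 units around a circle — 2·(6)! = 1440.
Subtracting, 5040 − 1440 = 3600.

3600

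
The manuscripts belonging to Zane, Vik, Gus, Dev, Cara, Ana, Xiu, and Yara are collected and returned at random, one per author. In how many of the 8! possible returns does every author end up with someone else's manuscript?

Count assignments avoiding every fixed point. For any j of the 8 authors fixed to their own manuscript, the other 8−j can be arranged in (8−j)! ways.
By inclusion–exclusion this is Σ_{j=0}^{8} (−1)^j C(8,j)·(8−j)!.
Computing: 40320 − 40320 + 20160 − 6720 + 1680 − 336 + 56 − 8 + 1 = 14833.

14833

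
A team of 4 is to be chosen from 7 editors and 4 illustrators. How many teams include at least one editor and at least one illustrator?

294

Unrestricted: C(11,4) = 330 ways to pick any 4 of the 11.
Subtract selections that omit an entire group: no editors → C(4,4) = 1; no illustrators → C(7,4) = 35.
Both groups omitted at once is impossible, so 330 − 36 = 294.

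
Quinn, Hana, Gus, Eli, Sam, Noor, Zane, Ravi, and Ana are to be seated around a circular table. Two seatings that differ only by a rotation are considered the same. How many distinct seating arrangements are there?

Seat Quinn anywhere (absorbing the rotational symmetry), then permute the other 8: (8)! = 40320.

40320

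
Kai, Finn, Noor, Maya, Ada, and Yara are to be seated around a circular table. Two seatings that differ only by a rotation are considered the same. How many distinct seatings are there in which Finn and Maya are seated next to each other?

48

Treat {Finn, Maya} as one unit (2 internal orders) and seat the resulting 5 units around the table: (4)! circular arrangements.
So 2 × (4)! = 2 × 24 = 48.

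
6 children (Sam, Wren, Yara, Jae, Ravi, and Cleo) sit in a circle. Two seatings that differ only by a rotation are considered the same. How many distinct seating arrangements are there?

120

Around a circle, 6 distinct people have 6!/6 = (5)! = 120 rotationally distinct seatings.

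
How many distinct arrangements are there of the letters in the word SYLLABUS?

10080

The 8 letters of SYLLABUS have repeats: L appearing twice and S appearing twice.
Dividing 8! = 40320 by 2!·2! = 4 for the repeated letters gives 10080.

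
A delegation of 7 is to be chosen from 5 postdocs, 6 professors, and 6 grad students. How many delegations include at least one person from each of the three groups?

17996

Unrestricted: C(17,7) = 19448 ways to pick any 7 of the 17.
Subtract selections that omit an entire group: no postdocs → C(12,7) = 792; no professors → C(11,7) = 330; no grad students → C(11,7) = 330.
Add back selections omitting two groups (i.e. drawn from a single group): C(5,7) + C(6,7) + C(6,7) = 0.
By inclusion–exclusion: 19448 − 1452 + 0 = 17996.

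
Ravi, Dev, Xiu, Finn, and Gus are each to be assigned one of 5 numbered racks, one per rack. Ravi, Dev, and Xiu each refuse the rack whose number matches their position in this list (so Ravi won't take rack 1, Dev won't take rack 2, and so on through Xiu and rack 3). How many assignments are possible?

Let Aᵢ (for i ∈ {1, 2, 3}) be the placements that put person i in their forbidden rack. Any j of these fix j positions, leaving (5−j)! ways to fill the rest, and there are C(3,j) ways to pick which j.
By inclusion–exclusion, the number of valid placements is Σ_{j=0}^{3} (−1)^j C(3,j)·(5−j)!.
Computing: 120 − 72 + 18 − 2 = 64.

64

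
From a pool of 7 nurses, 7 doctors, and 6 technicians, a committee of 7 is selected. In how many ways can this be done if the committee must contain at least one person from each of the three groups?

With no constraint there are C(20,7) = 77520 possible selections.
Subtract selections that omit an entire group: no nurses → C(13,7) = 1716; no doctors → C(13,7) = 1716; no technicians → C(14,7) = 3432.
Add back selections omitting two groups (i.e. drawn from a single group): C(7,7) + C(7,7) + C(6,7) = 2.
By inclusion–exclusion: 77520 − 6864 + 2 = 70658.

70658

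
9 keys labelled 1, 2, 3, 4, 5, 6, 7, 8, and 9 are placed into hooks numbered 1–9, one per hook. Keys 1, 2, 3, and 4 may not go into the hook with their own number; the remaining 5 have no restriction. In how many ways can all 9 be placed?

Let Aᵢ (for 1 ≤ i ≤ 4) be the placements that put key i in its forbidden hook. Any j of these fix j positions, leaving (9−j)! ways to fill the rest, and there are C(4,j) ways to pick which j.
By inclusion–exclusion, the number of valid placements is Σ_{j=0}^{4} (−1)^j C(4,j)·(9−j)!.
Computing: 362880 − 161280 + 30240 − 2880 + 120 = 229080.

229080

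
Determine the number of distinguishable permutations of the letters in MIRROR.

120

The 6 letters of MIRROR have repeats: R appearing 3 times.
The number of distinct arrangements is 6!/(3!) = 720/6 = 120.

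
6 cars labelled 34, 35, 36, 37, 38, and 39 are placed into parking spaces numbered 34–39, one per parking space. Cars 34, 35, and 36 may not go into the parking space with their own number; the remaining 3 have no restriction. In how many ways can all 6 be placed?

Let Aᵢ (for i ∈ {34, 35, 36}) be the placements that put car i in its forbidden parking space. Any j of these fix j positions, leaving (6−j)! ways to fill the rest, and there are C(3,j) ways to pick which j.
By inclusion–exclusion, the number of valid placements is Σ_{j=0}^{3} (−1)^j C(3,j)·(6−j)!.
Computing: 720 − 360 + 72 − 6 = 426.

426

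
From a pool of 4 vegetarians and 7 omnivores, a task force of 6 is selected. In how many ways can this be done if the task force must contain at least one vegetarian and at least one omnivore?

Unrestricted: C(11,6) = 462 ways to pick any 6 of the 11.
Subtract selections that omit an entire group: no vegetarians → C(7,6) = 7; no omnivores → C(4,6) = 0.
Both groups omitted at once is impossible, so 462 − 7 = 455.

455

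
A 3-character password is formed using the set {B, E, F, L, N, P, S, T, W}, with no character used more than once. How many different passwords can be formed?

With no repetition, fill the 3 characters in order: 9 choices, then 8, down to 7.
That product is 9 × 8 × 7 = 504.

504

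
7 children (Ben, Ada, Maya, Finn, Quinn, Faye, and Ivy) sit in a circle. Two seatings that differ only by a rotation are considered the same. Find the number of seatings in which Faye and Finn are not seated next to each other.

Without the restriction there are (6)! = 720 seatings.
Those with Faye next to Finn: fuse the pair into one unit and seat 6 units around a circle — 2·(5)! = 240.
Subtracting, 720 − 240 = 480.

480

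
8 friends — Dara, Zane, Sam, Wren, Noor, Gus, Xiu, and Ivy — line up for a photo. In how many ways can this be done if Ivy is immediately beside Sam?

Glue Ivy and Sam into one block (2 internal orders), leaving 7 units to arrange in a row.
That gives 2 × 7! = 2 × 5040 = 10080.

10080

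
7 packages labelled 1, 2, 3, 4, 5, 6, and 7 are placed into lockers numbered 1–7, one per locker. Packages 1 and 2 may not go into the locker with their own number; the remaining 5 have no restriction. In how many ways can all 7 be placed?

Let Aᵢ (for i ∈ {1, 2}) be the placements that put package i in its forbidden locker. Any j of these fix j positions, leaving (7−j)! ways to fill the rest, and there are C(2,j) ways to pick which j.
By inclusion–exclusion, the number of valid placements is Σ_{j=0}^{2} (−1)^j C(2,j)·(7−j)!.
Computing: 5040 − 1440 + 120 = 3720.

3720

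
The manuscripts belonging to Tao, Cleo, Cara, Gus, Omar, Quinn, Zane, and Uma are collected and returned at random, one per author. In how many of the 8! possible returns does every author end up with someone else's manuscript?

14833

This is the derangement count D_8: permutations of 8 items with no fixed point.
By inclusion–exclusion this is Σ_{j=0}^{8} (−1)^j C(8,j)·(8−j)!.
Computing: 40320 − 40320 + 20160 − 6720 + 1680 − 336 + 56 − 8 + 1 = 14833.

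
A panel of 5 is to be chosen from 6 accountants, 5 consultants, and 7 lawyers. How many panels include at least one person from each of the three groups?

Unrestricted: C(18,5) = 8568 ways to pick any 5 of the 18.
Subtract selections that omit an entire group: no accountants → C(12,5) = 792; no consultants → C(13,5) = 1287; no lawyers → C(11,5) = 462.
Add back selections omitting two groups (i.e. drawn from a single group): C(6,5) + C(5,5) + C(7,5) = 28.
By inclusion–exclusion: 8568 − 2541 + 28 = 6055.

6055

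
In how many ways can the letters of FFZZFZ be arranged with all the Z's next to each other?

4

Treat the 3 copies of Z as a single block. The multiset to arrange is then {ZZZ, F, F, F}, 4 items in all.
That gives (4)!/(3!) = 4 arrangements.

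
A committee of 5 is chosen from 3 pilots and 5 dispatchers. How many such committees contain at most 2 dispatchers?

10

Split by how many dispatchers are chosen (0 through 2).
Sum: C(5,0)·C(3,5) + C(5,1)·C(3,4) + C(5,2)·C(3,3) = 0 + 0 + 10 = 10.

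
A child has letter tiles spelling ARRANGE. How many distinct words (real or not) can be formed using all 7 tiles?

Letter multiplicities in ARRANGE: A×2, E×1, G×1, N×1, R×2.
So there are 7! / (2!·2!) = 1260 distinguishable arrangements.

1260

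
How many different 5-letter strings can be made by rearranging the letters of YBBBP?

YBBBP has 5 letters with B appearing 3 times.
The number of distinct arrangements is 5!/(3!) = 120/6 = 20.

20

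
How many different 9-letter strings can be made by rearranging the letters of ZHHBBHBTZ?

Letter multiplicities in ZHHBBHBTZ: B×3, H×3, T×1, Z×2.
So there are 9! / (3!·3!·2!) = 5040 distinguishable arrangements.

5040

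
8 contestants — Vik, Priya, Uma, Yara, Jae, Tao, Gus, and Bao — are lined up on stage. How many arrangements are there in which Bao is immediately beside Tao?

Treat {Bao, Tao} as a single unit. There are 7 units to order, and the pair itself can be ordered 2 ways.
That gives 2 × 7! = 2 × 5040 = 10080.

10080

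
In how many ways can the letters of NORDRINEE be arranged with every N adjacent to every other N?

10080

Treat the 2 copies of N as a single block. The multiset to arrange is then {NN, D, E, E, I, O, R, R}, 8 items in all.
That gives (8)!/(2!·2!) = 10080 arrangements.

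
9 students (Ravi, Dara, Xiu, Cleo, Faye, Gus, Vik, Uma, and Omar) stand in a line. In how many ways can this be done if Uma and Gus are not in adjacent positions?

Of the 9! = 362880 arrangements, those with Uma and Gus adjacent number 2 × 8! = 80640 (treat the pair as a block with 2 internal orders).
Complementary counting: 362880 − 80640 = 282240.

282240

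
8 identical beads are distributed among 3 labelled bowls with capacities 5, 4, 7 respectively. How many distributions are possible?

Without the upper bounds there are C(10,2) = 45 ways to split 8 among 3 bowls.
Subtract solutions that violate a single cap (substitute x_i' = x_i − (cap_i+1)): x_1 ≥ 6 gives C(4,2) = 6; x_2 ≥ 5 gives C(5,2) = 10; x_3 ≥ 8 gives C(2,2) = 1. Together 17.
No two caps can be exceeded simultaneously, so the pair terms are all 0.
By inclusion–exclusion the count is 45 − 17 + 0 = 28.

28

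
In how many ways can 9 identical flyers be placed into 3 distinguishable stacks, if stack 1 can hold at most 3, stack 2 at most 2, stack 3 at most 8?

11

Without the upper bounds there are C(11,2) = 55 ways to split 9 among 3 stacks.
Subtract solutions that violate a single cap (substitute x_i' = x_i − (cap_i+1)): x_1 ≥ 4 gives C(7,2) = 21; x_2 ≥ 3 gives C(8,2) = 28; x_3 ≥ 9 gives C(2,2) = 1. Together 50.
Add back pairs where two caps are both exceeded: 6 + 0 + 0 = 6.
By inclusion–exclusion the count is 55 − 50 + 6 = 11.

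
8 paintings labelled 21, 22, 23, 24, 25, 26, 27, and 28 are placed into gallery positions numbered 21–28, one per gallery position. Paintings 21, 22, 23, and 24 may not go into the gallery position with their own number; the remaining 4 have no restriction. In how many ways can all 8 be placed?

Let Aᵢ (for 21 ≤ i ≤ 24) be the placements that put painting i in its forbidden gallery position. Any j of these fix j positions, leaving (8−j)! ways to fill the rest, and there are C(4,j) ways to pick which j.
By inclusion–exclusion, the number of valid placements is Σ_{j=0}^{4} (−1)^j C(4,j)·(8−j)!.
Computing: 40320 − 20160 + 4320 − 480 + 24 = 24024.

24024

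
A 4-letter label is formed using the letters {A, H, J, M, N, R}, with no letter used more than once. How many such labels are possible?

360

This is a permutation of 4 out of 6: P(6,4) = 6!/2!.
That product is 6 × 5 × 4 × 3 = 360.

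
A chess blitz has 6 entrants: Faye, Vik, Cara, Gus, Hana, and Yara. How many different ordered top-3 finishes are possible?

120

This is an ordered selection of 3 from 6: P(6,3).
That gives 6 × 5 × 4 = 120.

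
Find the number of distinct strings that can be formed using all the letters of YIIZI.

YIIZI has 5 letters with I appearing 3 times.
Dividing 5! = 120 by 3! = 6 for the repeated letters gives 20.

20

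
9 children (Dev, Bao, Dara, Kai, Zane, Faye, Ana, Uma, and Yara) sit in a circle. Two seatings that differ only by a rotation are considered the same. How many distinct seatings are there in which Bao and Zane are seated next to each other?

Glue Bao and Zane into a block (2 internal orders). Seating 8 units around a circle gives (7)! arrangements.
So 2 × (7)! = 2 × 5040 = 10080.

10080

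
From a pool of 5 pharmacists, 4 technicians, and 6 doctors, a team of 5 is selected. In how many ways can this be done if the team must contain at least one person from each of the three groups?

2170

With no constraint there are C(15,5) = 3003 possible selections.
Selections missing a whole group: no pharmacists → C(10,5) = 252; no technicians → C(11,5) = 462; no doctors → C(9,5) = 126.
Add back selections omitting two groups (i.e. drawn from a single group): C(5,5) + C(4,5) + C(6,5) = 7.
By inclusion–exclusion: 3003 − 840 + 7 = 2170.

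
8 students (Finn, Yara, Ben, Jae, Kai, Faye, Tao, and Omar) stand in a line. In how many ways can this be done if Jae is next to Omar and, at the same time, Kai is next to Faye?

Treat {Jae,Omar} as one block (2 orders) and {Kai,Faye} as another (2 orders).
That leaves 6 units to arrange: 2 × 2 × 6! = 4 × 720 = 2880.

2880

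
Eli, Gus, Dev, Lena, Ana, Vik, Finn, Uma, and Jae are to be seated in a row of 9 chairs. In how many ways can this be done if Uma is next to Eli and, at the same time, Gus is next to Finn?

20160

Treat {Uma,Eli} as one block (2 orders) and {Gus,Finn} as another (2 orders).
That leaves 7 units to arrange: 2 × 2 × 7! = 4 × 5040 = 20160.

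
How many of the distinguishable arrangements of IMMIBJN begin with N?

180

With the first slot taken by N, it remains to arrange the other 6 letters (IMMIBJ).
Those 6 letters have I appearing twice and M appearing twice, giving (6)!/(2!·2!) = 180.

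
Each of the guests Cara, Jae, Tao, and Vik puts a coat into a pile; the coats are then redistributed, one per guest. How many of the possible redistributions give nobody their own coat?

9

Let Aᵢ be the assignments in which guest i gets their own coat. We want the size of the complement of A₁∪…∪A_4.
By inclusion–exclusion this is Σ_{j=0}^{4} (−1)^j C(4,j)·(4−j)!.
Computing: 24 − 24 + 12 − 4 + 1 = 9.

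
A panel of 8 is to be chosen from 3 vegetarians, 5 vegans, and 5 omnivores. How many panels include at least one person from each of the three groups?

With no constraint there are C(13,8) = 1287 possible selections.
Selections missing a whole group: no vegetarians → C(10,8) = 45; no vegans → C(8,8) = 1; no omnivores → C(8,8) = 1.
Add back selections omitting two groups (i.e. drawn from a single group): C(3,8) + C(5,8) + C(5,8) = 0.
By inclusion–exclusion: 1287 − 47 + 0 = 1240.

1240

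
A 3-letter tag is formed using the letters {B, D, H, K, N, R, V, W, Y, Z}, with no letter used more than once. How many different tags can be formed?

This is a permutation of 3 out of 10: P(10,3) = 10!/7!.
10 × 9 × 8 = 720.

720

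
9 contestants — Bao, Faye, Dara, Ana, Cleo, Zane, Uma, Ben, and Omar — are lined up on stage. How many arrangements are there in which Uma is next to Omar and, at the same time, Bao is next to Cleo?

Treat {Uma,Omar} as one block (2 orders) and {Bao,Cleo} as another (2 orders).
That leaves 7 units to arrange: 2 × 2 × 7! = 4 × 5040 = 20160.

20160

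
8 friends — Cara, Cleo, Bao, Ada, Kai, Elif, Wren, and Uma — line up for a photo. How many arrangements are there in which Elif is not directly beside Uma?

30240

There are 8! = 40320 arrangements in all. If Elif and Uma are adjacent, merging them into one block gives 2·(7)! = 10080 arrangements.
So 40320 − 10080 = 30240 arrangements keep them apart.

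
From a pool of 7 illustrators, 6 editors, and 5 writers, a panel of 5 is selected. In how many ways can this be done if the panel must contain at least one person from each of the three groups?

6055

With no constraint there are C(18,5) = 8568 possible selections.
Subtract selections that omit an entire group: no illustrators → C(11,5) = 462; no editors → C(12,5) = 792; no writers → C(13,5) = 1287.
Add back selections omitting two groups (i.e. drawn from a single group): C(7,5) + C(6,5) + C(5,5) = 28.
By inclusion–exclusion: 8568 − 2541 + 28 = 6055.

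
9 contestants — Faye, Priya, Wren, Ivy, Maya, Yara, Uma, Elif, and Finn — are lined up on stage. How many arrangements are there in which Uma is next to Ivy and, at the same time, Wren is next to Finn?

20160

Treat {Uma,Ivy} as one block (2 orders) and {Wren,Finn} as another (2 orders).
That leaves 7 units to arrange: 2 × 2 × 7! = 4 × 5040 = 20160.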